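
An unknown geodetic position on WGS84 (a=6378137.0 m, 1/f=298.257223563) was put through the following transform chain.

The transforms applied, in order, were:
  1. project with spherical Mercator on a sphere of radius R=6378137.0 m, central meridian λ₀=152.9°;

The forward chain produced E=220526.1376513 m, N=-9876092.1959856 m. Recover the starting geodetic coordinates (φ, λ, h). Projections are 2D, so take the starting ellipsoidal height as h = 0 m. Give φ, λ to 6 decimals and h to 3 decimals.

start: E=220526.1377, N=-9876092.1960 m
→ merc⁻¹: φ=-65.99724600°, λ=154.88102000°

φ=-65.997246°, λ=154.881020°, h=0.000 m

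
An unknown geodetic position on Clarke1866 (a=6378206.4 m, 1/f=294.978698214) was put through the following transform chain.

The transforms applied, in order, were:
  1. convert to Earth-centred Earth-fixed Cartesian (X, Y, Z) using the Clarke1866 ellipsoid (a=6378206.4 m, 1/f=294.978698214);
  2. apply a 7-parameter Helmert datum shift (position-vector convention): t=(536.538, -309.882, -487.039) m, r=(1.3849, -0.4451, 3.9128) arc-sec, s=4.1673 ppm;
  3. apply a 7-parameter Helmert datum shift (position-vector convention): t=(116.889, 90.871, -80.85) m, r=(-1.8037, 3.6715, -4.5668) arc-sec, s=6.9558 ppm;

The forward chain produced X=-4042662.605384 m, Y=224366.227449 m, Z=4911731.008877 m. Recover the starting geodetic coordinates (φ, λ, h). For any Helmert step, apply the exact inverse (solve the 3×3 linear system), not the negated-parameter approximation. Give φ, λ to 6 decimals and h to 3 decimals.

start: X=-4042662.6054, Y=224366.2274, Z=4911731.0089 m
→ Helmert⁻¹: X=-4042843.7645, Y=224141.3351, Z=4911707.6912
→ Helmert⁻¹: X=-4043348.5927, Y=224559.9646, Z=4912181.4771
→ geod (Bowring, a=6378206.400): φ=50.68883100°, λ=176.82116600°, h=902.9430 m

φ=50.688831°, λ=176.821166°, h=902.943 m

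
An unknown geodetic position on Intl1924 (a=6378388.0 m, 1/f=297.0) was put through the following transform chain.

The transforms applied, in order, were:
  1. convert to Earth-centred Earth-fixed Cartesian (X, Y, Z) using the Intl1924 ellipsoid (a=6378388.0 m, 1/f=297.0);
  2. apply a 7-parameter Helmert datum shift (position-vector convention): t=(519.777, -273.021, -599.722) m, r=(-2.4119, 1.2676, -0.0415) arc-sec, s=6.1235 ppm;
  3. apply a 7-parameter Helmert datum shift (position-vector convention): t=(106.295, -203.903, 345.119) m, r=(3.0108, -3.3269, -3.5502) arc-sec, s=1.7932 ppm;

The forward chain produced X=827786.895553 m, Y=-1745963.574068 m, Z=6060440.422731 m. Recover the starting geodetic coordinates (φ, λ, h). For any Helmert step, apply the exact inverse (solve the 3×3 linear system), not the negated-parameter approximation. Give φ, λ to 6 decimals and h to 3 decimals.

φ=72.434167°, λ=-64.641562°, h=2115.402 m

start: X=827786.8956, Y=-1745963.5741, Z=6060440.4227 m
→ Helmert⁻¹: X=827806.9072, Y=-1745653.8346, Z=6060096.5658
→ Helmert⁻¹: X=827245.1699, Y=-1745440.8279, Z=6060643.8493
→ geod (Bowring, a=6378388.000): φ=72.43416700°, λ=-64.64156200°, h=2115.4020 m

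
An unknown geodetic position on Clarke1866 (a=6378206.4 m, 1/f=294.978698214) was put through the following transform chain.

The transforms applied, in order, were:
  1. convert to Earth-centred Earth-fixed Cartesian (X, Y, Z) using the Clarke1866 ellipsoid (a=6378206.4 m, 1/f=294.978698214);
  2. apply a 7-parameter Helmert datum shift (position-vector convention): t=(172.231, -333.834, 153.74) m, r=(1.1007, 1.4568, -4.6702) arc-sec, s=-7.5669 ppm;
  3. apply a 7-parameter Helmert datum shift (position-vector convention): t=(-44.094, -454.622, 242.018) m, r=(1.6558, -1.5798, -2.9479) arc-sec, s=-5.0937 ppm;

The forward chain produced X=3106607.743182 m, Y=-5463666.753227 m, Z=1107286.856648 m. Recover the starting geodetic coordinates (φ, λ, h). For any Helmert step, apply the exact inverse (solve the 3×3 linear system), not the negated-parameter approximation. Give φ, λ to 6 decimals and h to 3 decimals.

start: X=3106607.7432, Y=-5463666.7532, Z=1107286.8566 m
→ Helmert⁻¹: X=3106754.2197, Y=-5463186.6711, Z=1107070.5387
→ Helmert⁻¹: X=3106721.3656, Y=-5462817.9254, Z=1106976.2682
→ geod (Bowring, a=6378206.400): φ=10.05658600°, λ=-60.37297700°, h=3630.3120 m

φ=10.056586°, λ=-60.372977°, h=3630.312 m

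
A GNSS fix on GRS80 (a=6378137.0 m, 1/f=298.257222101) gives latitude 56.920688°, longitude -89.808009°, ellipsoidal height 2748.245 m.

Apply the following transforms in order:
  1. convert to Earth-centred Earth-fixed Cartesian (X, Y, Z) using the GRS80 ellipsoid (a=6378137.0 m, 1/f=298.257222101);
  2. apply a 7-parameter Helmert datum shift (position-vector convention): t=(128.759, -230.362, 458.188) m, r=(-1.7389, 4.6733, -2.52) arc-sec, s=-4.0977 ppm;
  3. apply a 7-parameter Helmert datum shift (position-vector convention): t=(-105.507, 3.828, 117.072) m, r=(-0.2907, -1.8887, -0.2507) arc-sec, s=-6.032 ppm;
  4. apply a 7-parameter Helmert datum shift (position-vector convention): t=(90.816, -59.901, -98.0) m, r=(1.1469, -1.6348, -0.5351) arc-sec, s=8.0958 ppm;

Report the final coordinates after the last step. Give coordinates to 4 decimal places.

start: φ=56.920688°, λ=-89.808009°, h=2748.245 m
→ ECEF (a=6378137.000, f=1/298.257222101): X=11697.5266, Y=-3490874.0257, Z=5323387.4563
→ Helmert 7p (PV): X=11904.1992, Y=-3491045.3478, Z=5323852.9950
→ Helmert 7p (PV): X=11745.6288, Y=-3491012.9732, Z=5323942.9826
→ Helmert 7p (PV): X=11785.2868, Y=-3491130.7703, Z=5323868.7660

X=11785.2868 m, Y=-3491130.7703 m, Z=5323868.7660 m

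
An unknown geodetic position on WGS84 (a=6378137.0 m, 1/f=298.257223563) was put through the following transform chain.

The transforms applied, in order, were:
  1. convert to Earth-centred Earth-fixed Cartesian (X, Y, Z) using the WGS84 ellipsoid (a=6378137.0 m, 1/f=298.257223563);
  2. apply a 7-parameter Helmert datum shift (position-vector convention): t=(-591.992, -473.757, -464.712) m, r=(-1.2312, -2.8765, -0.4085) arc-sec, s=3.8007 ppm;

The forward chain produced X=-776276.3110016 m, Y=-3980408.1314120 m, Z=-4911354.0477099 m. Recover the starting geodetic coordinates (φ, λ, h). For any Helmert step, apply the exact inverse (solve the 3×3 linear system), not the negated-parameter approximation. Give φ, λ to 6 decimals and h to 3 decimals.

start: X=-776276.3110, Y=-3980408.1314, Z=-4911354.0477 m
→ Helmert⁻¹: X=-775741.9744, Y=-3979891.4711, Z=-4910883.6088
→ geod (Bowring, a=6378137.000): φ=-50.64313300°, λ=-101.02953700°, h=3128.1070 m

φ=-50.643133°, λ=-101.029537°, h=3128.107 m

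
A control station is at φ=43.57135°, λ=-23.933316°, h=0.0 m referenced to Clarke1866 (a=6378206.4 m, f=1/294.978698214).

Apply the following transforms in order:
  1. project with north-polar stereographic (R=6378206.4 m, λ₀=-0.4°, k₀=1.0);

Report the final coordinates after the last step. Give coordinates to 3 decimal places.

E=-2184545.500 m, N=-5016132.365 m

start: φ=43.571350°, λ=-23.933316°, h=0.000 m
→ stereo (R=6378206.4, λ₀=-0.4°): E=-2184545.5002, N=-5016132.3649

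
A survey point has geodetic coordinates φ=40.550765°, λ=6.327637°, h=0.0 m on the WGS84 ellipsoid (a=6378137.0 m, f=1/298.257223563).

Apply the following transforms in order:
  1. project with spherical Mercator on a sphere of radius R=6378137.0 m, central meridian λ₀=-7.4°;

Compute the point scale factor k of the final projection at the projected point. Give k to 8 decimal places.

start: φ=40.550765°, λ=6.327637°, h=0.000 m
→ into merc (λ₀=-7.4°): φ=40.55076500°, λ−λ₀=13.72763700°
scale k = 1.31608344

1.31608344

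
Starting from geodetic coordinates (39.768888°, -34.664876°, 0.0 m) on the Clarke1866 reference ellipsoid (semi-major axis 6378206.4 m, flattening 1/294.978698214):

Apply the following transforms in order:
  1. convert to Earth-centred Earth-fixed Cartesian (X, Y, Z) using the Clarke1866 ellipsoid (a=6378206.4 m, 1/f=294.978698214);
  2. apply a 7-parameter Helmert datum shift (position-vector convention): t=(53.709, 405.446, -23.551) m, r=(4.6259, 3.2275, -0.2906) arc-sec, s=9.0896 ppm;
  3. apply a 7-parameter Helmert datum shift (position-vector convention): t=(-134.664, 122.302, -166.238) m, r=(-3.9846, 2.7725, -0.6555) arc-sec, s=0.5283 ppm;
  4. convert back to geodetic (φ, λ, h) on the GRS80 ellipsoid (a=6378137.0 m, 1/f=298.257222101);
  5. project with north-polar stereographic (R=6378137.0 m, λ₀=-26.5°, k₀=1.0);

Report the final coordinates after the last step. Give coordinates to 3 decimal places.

start: φ=39.768888°, λ=-34.664876°, h=0.000 m
→ ECEF (a=6378206.400, f=1/294.978698214): X=4037856.5760, Y=-2792283.8495, Z=4058097.4755
→ Helmert 7p (PV): X=4038006.5526, Y=-2792000.4849, Z=4057985.0055
→ Helmert 7p (PV): X=4037919.6943, Y=-2791814.0987, Z=4057820.5702
→ geod (Bowring, a=6378137.000): φ=39.76610518°, λ=-34.65994756°, h=-370.3364 m
→ stereo (R=6378137.0, λ₀=-26.5°): E=-848794.1990, N=-5919532.9867

E=-848794.199 m, N=-5919532.987 m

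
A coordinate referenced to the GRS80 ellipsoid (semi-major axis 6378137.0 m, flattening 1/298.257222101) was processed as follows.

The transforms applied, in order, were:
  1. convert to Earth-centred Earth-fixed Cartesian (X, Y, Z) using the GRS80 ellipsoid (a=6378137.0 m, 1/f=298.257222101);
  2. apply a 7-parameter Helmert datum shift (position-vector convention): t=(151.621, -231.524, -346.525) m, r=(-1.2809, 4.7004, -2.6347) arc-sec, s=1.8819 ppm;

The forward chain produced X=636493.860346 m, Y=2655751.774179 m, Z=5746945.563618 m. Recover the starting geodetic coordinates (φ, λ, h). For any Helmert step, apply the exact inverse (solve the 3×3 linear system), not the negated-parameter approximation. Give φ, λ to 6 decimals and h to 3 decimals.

φ=64.732100°, λ=76.529808°, h=2530.695 m

start: X=636493.8603, Y=2655751.7742, Z=5746945.5636 m
→ Helmert⁻¹: X=636176.1455, Y=2655950.7353, Z=5747312.2635
→ geod (Bowring, a=6378137.000): φ=64.73210000°, λ=76.52980800°, h=2530.6950 m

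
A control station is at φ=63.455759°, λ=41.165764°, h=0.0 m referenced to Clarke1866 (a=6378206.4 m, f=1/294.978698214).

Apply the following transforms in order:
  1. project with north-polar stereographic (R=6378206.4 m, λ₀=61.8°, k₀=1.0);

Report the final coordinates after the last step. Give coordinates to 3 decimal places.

E=-1060351.422 m, N=-2815909.182 m

start: φ=63.455759°, λ=41.165764°, h=0.000 m
→ stereo (R=6378206.4, λ₀=61.8°): E=-1060351.4222, N=-2815909.1822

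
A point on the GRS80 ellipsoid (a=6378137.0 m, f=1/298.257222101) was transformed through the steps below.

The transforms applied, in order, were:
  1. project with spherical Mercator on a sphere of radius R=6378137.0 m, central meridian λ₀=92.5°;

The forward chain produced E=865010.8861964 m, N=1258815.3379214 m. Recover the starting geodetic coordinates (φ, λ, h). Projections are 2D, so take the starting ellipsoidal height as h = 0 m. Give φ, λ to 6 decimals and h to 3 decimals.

start: E=865010.8862, N=1258815.3379 m
→ merc⁻¹: φ=11.23542400°, λ=100.27052500°

φ=11.235424°, λ=100.270525°, h=0.000 m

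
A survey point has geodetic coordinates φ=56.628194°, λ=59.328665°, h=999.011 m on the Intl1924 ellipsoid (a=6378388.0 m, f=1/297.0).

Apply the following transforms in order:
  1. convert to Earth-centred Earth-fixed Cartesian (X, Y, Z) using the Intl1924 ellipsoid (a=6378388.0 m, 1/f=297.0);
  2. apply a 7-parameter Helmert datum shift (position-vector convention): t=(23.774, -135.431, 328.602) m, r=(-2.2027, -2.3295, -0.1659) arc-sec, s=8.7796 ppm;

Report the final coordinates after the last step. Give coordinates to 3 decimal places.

start: φ=56.628194°, λ=59.328665°, h=999.011 m
→ ECEF (a=6378388.000, f=1/297.0): X=1794251.2288, Y=3025310.2576, Z=5304182.3988
→ Helmert 7p (PV): X=1794233.2843, Y=3025256.5883, Z=5304545.5259

X=1794233.284 m, Y=3025256.588 m, Z=5304545.526 m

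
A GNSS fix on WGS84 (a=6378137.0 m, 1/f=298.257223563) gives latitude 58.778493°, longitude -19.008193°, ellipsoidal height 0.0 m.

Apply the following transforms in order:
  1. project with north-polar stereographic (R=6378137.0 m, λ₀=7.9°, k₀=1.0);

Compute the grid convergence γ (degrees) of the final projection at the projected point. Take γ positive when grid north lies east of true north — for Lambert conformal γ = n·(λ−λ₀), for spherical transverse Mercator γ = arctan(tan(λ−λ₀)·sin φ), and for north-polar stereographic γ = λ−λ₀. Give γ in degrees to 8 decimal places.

-26.90819300

start: φ=58.778493°, λ=-19.008193°, h=0.000 m
→ into stereo (λ₀=7.9°): φ=58.77849300°, λ−λ₀=-26.90819300°
convergence γ = -26.90819300°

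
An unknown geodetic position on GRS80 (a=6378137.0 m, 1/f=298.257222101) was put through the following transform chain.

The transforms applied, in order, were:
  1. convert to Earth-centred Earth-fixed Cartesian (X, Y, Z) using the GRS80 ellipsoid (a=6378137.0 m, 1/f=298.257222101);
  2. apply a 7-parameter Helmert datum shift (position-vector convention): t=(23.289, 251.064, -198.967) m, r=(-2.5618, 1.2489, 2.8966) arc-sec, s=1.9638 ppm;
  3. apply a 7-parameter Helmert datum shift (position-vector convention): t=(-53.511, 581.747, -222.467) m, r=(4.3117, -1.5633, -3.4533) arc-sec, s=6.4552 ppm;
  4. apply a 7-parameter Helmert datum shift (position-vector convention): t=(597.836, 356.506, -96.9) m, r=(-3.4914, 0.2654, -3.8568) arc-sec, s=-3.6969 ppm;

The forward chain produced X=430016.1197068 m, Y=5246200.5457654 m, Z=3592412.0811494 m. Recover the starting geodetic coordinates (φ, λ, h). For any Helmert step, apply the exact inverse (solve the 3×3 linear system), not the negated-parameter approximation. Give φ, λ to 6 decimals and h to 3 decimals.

φ=34.502573°, λ=85.320395°, h=759.958 m

start: X=430016.1197, Y=5246200.5458, Z=3592412.0811 m
→ Helmert⁻¹: X=429317.1609, Y=5245810.6493, Z=3592611.6095
→ Helmert⁻¹: X=429307.3129, Y=5245277.3318, Z=3592697.9846
→ Helmert⁻¹: X=429335.0817, Y=5244965.3140, Z=3592957.6377
→ geod (Bowring, a=6378137.000): φ=34.50257300°, λ=85.32039500°, h=759.9580 m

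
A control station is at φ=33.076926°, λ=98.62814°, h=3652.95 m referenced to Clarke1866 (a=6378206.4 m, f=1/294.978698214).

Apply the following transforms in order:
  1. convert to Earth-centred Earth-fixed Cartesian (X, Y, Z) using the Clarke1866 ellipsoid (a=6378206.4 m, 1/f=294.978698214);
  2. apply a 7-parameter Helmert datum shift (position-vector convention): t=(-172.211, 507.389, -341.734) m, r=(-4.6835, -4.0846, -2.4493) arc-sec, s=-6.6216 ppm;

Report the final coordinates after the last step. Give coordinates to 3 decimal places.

start: φ=33.076926°, λ=98.628140°, h=3652.950 m
→ ECEF (a=6378206.400, f=1/294.978698214): X=-803062.3653, Y=5292420.9750, Z=3462921.4814
→ Helmert 7p (PV): X=-803234.9889, Y=5292981.4851, Z=3462420.7444

X=-803234.989 m, Y=5292981.485 m, Z=3462420.744 m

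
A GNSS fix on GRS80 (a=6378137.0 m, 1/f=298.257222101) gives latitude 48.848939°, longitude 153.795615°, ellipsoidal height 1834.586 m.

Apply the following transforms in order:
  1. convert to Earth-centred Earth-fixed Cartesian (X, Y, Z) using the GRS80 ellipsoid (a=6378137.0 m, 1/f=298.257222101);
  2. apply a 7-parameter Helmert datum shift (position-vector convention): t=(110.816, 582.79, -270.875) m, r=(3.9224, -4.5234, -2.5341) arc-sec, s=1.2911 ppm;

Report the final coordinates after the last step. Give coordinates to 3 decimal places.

X=-3773977.368 m, Y=1857938.276 m, Z=4780590.014 m

start: φ=48.848939°, λ=153.795615°, h=1834.586 m
→ ECEF (a=6378137.000, f=1/298.257222101): X=-3774001.2850, Y=1857397.6371, Z=4780902.1596
→ Helmert 7p (PV): X=-3773977.3678, Y=1857938.2760, Z=4780590.0140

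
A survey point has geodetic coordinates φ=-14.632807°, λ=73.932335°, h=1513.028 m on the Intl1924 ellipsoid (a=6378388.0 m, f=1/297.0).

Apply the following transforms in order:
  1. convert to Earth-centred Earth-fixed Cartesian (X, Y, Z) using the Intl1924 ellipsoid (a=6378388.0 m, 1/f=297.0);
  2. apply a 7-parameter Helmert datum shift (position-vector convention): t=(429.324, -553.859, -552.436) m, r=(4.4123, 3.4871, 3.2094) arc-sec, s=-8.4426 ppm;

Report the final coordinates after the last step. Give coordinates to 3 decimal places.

X=1709168.852 m, Y=5932552.522 m, Z=-1601664.294 m

start: φ=-14.632807°, λ=73.932335°, h=1513.028 m
→ ECEF (a=6378388.000, f=1/297.0): X=1708873.3410, Y=5933095.6308, Z=-1601223.4032
→ Helmert 7p (PV): X=1709168.8519, Y=5932552.5224, Z=-1601664.2942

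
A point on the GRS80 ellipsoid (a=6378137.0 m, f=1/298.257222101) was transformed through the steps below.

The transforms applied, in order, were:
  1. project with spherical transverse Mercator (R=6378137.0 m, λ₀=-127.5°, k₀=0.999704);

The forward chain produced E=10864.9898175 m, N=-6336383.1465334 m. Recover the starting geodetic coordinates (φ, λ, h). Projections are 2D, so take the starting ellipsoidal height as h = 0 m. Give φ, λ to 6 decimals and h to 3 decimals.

φ=-56.937424°, λ=-127.321043°, h=0.000 m

start: E=10864.9898, N=-6336383.1465 m
→ tm⁻¹: φ=-56.93742400°, λ=-127.32104300°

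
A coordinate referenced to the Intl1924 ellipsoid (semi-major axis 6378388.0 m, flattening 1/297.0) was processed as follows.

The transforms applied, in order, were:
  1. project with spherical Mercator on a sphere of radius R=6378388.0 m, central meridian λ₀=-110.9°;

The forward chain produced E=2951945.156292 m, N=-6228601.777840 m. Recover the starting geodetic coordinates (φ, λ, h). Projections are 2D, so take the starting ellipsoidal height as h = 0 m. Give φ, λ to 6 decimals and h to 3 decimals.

φ=-48.725171°, λ=-84.383269°, h=0.000 m

start: E=2951945.1563, N=-6228601.7778 m
→ merc⁻¹: φ=-48.72517100°, λ=-84.38326900°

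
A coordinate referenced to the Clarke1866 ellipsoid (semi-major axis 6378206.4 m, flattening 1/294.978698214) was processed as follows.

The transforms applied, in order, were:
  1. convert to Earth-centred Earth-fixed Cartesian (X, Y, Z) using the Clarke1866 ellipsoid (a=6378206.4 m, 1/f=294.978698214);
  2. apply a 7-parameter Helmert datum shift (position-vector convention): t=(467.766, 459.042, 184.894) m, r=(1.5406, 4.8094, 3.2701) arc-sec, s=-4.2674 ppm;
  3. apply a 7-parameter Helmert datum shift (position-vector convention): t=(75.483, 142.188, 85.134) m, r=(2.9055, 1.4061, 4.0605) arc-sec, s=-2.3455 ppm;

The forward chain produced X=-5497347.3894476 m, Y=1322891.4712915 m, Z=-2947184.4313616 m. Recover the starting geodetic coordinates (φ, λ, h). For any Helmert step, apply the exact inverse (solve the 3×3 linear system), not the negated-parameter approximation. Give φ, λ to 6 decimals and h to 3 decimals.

φ=-27.692159°, λ=166.475093°, h=3208.834 m

start: X=-5497347.3894, Y=1322891.4713, Z=-2947184.4314 m
→ Helmert⁻¹: X=-5497389.6340, Y=1322819.0897, Z=-2947332.5873
→ Helmert⁻¹: X=-5497791.1663, Y=1322430.8360, Z=-2947668.1268
→ geod (Bowring, a=6378206.400): φ=-27.69215900°, λ=166.47509300°, h=3208.8340 m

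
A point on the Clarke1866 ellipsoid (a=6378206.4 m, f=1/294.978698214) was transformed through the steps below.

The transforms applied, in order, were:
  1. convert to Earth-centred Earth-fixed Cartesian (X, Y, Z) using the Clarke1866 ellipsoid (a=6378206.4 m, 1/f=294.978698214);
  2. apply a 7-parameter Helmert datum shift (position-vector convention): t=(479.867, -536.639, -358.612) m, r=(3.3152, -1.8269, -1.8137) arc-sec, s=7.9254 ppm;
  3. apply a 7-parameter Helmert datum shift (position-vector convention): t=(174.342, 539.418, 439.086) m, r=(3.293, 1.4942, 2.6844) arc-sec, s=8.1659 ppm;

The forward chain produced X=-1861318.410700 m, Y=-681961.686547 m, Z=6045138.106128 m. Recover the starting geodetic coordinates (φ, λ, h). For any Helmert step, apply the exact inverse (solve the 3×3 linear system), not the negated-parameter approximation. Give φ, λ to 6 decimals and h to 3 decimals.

start: X=-1861318.4107, Y=-681961.6865, Z=6045138.1061 m
→ Helmert⁻¹: X=-1861530.2207, Y=-682374.8025, Z=6044647.0691
→ Helmert⁻¹: X=-1861935.7951, Y=-681751.9735, Z=6044985.2212
→ geod (Bowring, a=6378206.400): φ=71.95479000°, λ=-159.88968200°, h=3199.1120 m

φ=71.954790°, λ=-159.889682°, h=3199.112 m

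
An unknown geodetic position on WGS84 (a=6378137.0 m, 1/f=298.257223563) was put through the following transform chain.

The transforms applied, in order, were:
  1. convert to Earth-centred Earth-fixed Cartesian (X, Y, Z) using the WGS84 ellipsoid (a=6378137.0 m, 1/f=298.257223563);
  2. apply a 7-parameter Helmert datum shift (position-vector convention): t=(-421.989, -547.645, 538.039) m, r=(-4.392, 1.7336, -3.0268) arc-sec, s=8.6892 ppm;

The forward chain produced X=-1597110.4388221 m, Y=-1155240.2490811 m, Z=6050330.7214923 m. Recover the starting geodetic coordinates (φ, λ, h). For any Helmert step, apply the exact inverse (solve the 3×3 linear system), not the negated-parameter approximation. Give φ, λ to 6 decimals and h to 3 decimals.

start: X=-1597110.4388, Y=-1155240.2491, Z=6050330.7215 m
→ Helmert⁻¹: X=-1596708.4757, Y=-1154834.8179, Z=6049702.1053
→ geod (Bowring, a=6378137.000): φ=72.07102400°, λ=-144.12330200°, h=3753.7290 m

φ=72.071024°, λ=-144.123302°, h=3753.729 m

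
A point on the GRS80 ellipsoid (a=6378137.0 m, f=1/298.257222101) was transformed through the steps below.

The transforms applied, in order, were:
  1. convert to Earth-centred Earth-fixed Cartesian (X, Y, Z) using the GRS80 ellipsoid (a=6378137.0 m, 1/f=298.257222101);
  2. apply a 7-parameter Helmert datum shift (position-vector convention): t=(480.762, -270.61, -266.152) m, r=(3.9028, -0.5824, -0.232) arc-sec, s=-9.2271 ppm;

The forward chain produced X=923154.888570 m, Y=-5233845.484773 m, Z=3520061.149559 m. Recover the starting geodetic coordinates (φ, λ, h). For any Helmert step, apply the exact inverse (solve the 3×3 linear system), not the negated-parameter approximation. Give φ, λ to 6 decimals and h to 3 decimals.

φ=33.699948°, λ=-80.001259°, h=2973.815 m

start: X=923154.8886, Y=-5233845.4848, Z=3520061.1496 m
→ Helmert⁻¹: X=922698.4670, Y=-5233555.5165, Z=3520456.2047
→ geod (Bowring, a=6378137.000): φ=33.69994800°, λ=-80.00125900°, h=2973.8150 m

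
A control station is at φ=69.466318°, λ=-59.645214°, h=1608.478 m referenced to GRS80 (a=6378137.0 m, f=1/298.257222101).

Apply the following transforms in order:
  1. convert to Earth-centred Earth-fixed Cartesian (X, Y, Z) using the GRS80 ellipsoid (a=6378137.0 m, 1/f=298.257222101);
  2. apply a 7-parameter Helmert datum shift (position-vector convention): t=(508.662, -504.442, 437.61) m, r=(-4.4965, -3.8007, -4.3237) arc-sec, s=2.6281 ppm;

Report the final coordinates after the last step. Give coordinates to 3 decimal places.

X=1134546.526 m, Y=-1937075.280 m, Z=5952439.610 m

start: φ=69.466318°, λ=-59.645214°, h=1608.478 m
→ ECEF (a=6378137.000, f=1/298.257222101): X=1134185.1520, Y=-1936671.7232, Z=5951923.2395
→ Helmert 7p (PV): X=1134546.5261, Y=-1937075.2795, Z=5952439.6095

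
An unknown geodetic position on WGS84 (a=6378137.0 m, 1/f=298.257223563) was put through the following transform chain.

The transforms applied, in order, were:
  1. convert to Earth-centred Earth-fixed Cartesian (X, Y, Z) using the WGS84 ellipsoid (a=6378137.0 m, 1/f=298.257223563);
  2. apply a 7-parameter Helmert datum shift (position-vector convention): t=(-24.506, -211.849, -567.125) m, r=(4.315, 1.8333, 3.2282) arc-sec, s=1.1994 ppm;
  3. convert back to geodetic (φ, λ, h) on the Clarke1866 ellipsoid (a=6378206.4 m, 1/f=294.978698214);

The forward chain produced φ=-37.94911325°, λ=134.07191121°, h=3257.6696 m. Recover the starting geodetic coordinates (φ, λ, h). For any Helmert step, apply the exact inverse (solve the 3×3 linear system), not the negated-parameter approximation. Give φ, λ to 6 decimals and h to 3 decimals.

start: φ=-37.949113°, λ=134.071911°, h=3257.670 m
→ ECEF (a=6378206.400, f=1/294.978698214): X=-3504651.4452, Y=3620069.2272, Z=-3902800.5622
→ Helmert⁻¹: X=-3504531.3918, Y=3620249.9469, Z=-3902335.6401
→ geod (Bowring, a=6378137.000): φ=-37.94347900°, λ=134.06950100°, h=2987.9490 m

φ=-37.943479°, λ=134.069501°, h=2987.949 m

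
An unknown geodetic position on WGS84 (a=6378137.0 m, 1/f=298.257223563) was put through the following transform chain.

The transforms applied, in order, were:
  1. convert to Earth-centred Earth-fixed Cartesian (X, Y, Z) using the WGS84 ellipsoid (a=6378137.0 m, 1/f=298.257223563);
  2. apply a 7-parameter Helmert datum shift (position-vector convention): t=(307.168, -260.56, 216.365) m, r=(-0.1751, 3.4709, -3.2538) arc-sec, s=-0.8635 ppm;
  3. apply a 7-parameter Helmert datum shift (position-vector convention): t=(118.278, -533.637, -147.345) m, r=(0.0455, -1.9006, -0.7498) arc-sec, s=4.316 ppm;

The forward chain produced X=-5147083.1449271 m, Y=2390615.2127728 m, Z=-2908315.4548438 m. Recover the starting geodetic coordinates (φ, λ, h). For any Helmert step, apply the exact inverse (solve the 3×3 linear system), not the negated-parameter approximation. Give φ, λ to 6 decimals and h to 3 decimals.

start: X=-5147083.1449, Y=2390615.2128, Z=-2908315.4548 m
→ Helmert⁻¹: X=-5147214.6961, Y=2391119.1773, Z=-2908108.6574
→ Helmert⁻¹: X=-5147515.0905, Y=2391303.0699, Z=-2908412.1230
→ geod (Bowring, a=6378137.000): φ=-27.28786600°, λ=155.08254700°, h=3953.2520 m

φ=-27.287866°, λ=155.082547°, h=3953.252 m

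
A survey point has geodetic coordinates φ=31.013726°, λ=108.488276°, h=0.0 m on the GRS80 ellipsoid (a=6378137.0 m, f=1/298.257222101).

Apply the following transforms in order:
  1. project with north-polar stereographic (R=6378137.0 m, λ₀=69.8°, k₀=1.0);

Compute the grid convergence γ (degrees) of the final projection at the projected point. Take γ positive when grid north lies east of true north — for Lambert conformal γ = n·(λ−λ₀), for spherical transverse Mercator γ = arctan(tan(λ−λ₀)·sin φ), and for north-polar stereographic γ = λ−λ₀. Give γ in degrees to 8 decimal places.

38.68827600

start: φ=31.013726°, λ=108.488276°, h=0.000 m
→ into stereo (λ₀=69.8°): φ=31.01372600°, λ−λ₀=38.68827600°
convergence γ = 38.68827600°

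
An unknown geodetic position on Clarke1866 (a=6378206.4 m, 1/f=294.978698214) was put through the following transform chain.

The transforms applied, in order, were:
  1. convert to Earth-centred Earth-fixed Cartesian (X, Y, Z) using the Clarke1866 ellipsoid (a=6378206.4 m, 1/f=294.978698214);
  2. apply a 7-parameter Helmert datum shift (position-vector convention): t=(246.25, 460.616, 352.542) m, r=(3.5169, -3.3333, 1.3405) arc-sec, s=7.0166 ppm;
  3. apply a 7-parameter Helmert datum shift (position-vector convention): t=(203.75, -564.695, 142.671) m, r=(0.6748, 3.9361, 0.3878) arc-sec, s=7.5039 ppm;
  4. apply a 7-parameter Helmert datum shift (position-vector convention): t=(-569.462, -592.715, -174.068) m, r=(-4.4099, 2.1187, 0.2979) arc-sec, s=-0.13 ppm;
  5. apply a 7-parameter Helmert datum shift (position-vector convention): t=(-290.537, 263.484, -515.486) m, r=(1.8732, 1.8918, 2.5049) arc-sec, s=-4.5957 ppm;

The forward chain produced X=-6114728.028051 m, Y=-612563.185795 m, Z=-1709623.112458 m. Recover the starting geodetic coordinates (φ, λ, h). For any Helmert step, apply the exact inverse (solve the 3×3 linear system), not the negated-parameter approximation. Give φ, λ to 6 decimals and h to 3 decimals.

φ=-15.647876°, λ=-174.284026°, h=1515.358 m

start: X=-6114728.0281, Y=-612563.1858, Z=-1709623.1125 m
→ Helmert⁻¹: X=-6114457.3569, Y=-612770.7534, Z=-1709165.9961
→ Helmert⁻¹: X=-6113872.0187, Y=-612132.7485, Z=-1709068.0377
→ Helmert⁻¹: X=-6113998.4210, Y=-611557.5615, Z=-1709312.5543
→ Helmert⁻¹: X=-6114233.3742, Y=-612003.2957, Z=-1709543.8576
→ geod (Bowring, a=6378206.400): φ=-15.64787600°, λ=-174.28402600°, h=1515.3580 m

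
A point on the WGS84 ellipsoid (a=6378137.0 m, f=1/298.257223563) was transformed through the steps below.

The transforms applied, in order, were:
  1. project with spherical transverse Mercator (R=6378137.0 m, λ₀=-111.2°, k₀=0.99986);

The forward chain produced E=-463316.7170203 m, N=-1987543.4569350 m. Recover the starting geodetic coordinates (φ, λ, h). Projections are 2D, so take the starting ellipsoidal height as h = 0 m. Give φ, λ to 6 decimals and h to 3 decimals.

start: E=-463316.7170, N=-1987543.4569 m
→ tm⁻¹: φ=-17.80830600°, λ=-115.56867300°

φ=-17.808306°, λ=-115.568673°, h=0.000 m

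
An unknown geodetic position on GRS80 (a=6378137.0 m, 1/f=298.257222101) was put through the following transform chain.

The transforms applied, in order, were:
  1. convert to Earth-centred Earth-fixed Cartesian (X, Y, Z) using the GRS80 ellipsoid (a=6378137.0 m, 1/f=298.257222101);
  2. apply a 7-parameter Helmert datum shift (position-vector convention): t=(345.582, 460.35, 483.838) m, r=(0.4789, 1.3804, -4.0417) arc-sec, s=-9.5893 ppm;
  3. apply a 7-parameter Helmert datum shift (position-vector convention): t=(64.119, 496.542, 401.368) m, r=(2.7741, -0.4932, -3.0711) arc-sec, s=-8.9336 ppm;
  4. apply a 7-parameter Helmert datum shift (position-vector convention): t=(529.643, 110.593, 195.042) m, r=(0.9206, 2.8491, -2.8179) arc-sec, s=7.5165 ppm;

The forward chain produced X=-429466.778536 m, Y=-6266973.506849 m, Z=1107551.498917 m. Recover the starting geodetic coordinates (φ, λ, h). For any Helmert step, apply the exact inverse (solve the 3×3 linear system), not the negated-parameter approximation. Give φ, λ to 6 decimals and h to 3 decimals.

φ=10.055022°, λ=-93.925588°, h=2067.688 m

start: X=-429466.7785, Y=-6266973.5068, Z=1107551.4989 m
→ Helmert⁻¹: X=-429922.8679, Y=-6267037.9247, Z=1107370.1661
→ Helmert⁻¹: X=-429894.8624, Y=-6267581.9704, Z=1107064.0094
→ Helmert⁻¹: X=-430129.1541, Y=-6268108.2861, Z=1106602.4574
→ geod (Bowring, a=6378137.000): φ=10.05502200°, λ=-93.92558800°, h=2067.6880 m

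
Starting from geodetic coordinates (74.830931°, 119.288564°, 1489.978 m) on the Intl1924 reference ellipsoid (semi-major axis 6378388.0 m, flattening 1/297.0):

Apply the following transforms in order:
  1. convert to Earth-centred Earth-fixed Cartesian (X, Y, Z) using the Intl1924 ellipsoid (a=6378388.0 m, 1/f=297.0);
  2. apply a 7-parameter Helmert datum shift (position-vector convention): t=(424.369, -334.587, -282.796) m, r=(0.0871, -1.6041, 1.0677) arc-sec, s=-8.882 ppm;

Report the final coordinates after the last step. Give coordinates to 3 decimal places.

start: φ=74.830931°, λ=119.288564°, h=1489.978 m
→ ECEF (a=6378388.000, f=1/297.0): X=-819258.5555, Y=1460584.5906, Z=6135440.6840
→ Helmert 7p (PV): X=-818882.1845, Y=1460230.1991, Z=6135097.6385

X=-818882.185 m, Y=1460230.199 m, Z=6135097.639 m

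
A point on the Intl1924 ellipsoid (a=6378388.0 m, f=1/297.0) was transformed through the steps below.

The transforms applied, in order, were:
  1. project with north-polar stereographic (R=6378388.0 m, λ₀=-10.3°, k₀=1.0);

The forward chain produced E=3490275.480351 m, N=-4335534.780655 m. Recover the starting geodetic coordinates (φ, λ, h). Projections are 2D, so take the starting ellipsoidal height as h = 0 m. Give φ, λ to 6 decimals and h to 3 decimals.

start: E=3490275.4804, N=-4335534.7807 m
→ stereo⁻¹: φ=42.85606100°, λ=28.53542800°

φ=42.856061°, λ=28.535428°, h=0.000 m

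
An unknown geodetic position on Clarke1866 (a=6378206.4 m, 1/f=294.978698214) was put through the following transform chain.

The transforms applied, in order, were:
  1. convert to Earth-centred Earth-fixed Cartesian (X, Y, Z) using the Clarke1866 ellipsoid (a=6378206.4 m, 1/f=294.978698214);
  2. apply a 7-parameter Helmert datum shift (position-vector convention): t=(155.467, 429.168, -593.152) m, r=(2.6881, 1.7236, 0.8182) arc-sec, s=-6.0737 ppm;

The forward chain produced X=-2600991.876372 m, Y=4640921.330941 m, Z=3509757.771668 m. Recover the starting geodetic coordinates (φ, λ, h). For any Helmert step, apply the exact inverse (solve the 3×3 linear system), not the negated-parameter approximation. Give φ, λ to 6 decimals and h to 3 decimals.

start: X=-2600991.8764, Y=4640921.3309, Z=3509757.7717 m
→ Helmert⁻¹: X=-2601174.0669, Y=4640576.4133, Z=3510290.0313
→ geod (Bowring, a=6378206.400): φ=33.59767400°, λ=119.27186100°, h=2008.1880 m

φ=33.597674°, λ=119.271861°, h=2008.188 m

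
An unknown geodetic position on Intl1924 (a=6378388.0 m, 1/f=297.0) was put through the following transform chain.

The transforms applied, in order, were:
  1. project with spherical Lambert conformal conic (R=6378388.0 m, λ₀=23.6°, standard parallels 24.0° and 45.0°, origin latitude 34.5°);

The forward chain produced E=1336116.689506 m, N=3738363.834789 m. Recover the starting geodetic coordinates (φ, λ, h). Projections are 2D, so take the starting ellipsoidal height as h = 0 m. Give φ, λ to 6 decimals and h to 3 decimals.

start: E=1336116.6895, N=3738363.8348 m
→ lcc⁻¹: φ=65.35226600°, λ=48.28306800°

φ=65.352266°, λ=48.283068°, h=0.000 m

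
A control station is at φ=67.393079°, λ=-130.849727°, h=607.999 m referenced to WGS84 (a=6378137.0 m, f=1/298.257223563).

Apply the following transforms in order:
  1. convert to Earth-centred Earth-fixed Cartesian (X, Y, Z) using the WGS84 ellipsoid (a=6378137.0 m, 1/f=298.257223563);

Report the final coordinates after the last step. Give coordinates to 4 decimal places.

start: φ=67.393079°, λ=-130.849727°, h=607.999 m
→ ECEF (a=6378137.000, f=1/298.257223563): X=-1608413.6403, Y=-1860098.9172, Z=5865964.9291

X=-1608413.6403 m, Y=-1860098.9172 m, Z=5865964.9291 m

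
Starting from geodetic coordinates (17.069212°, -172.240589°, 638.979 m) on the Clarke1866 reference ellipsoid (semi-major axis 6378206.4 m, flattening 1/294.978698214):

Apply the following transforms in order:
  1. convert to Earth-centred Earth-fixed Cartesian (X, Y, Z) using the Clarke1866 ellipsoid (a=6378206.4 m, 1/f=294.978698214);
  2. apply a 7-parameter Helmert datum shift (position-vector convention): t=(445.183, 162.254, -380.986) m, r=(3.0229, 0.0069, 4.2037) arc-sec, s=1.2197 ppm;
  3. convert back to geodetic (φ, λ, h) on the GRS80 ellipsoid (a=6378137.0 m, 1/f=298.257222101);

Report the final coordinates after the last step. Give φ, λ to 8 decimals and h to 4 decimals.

φ=17.06583391°, λ=-172.24011300°, h=141.2621 m

start: φ=17.069212°, λ=-172.240589°, h=638.979 m
→ ECEF (a=6378206.400, f=1/294.978698214): X=-6043791.5709, Y=-823535.0534, Z=1860231.6809
→ Helmert 7p (PV): X=-6043336.9135, Y=-823524.2397, Z=1859841.0968
→ geod (Bowring, a=6378137.000): φ=17.06583391°, λ=-172.24011300°, h=141.2621 m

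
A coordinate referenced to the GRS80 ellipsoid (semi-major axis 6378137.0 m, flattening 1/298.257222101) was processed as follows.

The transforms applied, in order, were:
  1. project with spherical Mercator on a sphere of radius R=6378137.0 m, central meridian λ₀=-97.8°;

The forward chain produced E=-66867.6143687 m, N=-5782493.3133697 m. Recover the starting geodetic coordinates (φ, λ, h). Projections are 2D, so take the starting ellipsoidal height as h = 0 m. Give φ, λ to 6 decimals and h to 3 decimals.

φ=-46.013378°, λ=-98.400682°, h=0.000 m

start: E=-66867.6144, N=-5782493.3134 m
→ merc⁻¹: φ=-46.01337800°, λ=-98.40068200°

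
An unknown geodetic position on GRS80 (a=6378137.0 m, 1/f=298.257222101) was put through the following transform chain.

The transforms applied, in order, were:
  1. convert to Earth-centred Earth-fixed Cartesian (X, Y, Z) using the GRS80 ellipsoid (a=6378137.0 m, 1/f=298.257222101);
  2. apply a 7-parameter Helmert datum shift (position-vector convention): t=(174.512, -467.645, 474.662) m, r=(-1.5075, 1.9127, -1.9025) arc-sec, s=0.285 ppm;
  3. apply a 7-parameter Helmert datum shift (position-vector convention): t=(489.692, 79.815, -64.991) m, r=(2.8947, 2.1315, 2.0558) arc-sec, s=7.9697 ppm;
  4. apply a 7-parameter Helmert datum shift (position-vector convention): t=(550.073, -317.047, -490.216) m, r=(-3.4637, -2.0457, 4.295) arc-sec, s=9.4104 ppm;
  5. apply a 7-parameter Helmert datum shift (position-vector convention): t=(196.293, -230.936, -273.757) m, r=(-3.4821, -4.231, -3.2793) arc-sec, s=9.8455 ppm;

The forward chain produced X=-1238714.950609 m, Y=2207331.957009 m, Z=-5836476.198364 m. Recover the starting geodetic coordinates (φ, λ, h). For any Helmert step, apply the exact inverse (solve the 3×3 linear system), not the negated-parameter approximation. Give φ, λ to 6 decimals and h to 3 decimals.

start: X=-1238714.9506, Y=2207331.9570, Z=-5836476.1984 m
→ Helmert⁻¹: X=-1239053.8563, Y=2207619.9825, Z=-5836082.2972
→ Helmert⁻¹: X=-1239604.1622, Y=2208040.0565, Z=-5835487.7938
→ Helmert⁻¹: X=-1240001.6636, Y=2207873.1100, Z=-5835420.0956
→ Helmert⁻¹: X=-1240142.0748, Y=2208371.3391, Z=-5835888.4542
→ geod (Bowring, a=6378137.000): φ=-66.67950400°, λ=119.31700300°, h=1668.7240 m

φ=-66.679504°, λ=119.317003°, h=1668.724 m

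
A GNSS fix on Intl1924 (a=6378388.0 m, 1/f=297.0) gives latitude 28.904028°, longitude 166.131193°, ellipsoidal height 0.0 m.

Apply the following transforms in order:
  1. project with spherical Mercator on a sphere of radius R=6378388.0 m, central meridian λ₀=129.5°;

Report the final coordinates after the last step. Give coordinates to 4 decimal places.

E=4077926.2250 m, N=3363568.9733 m

start: φ=28.904028°, λ=166.131193°, h=0.000 m
→ merc (R=6378388.0, λ₀=129.5°): E=4077926.2250, N=3363568.9733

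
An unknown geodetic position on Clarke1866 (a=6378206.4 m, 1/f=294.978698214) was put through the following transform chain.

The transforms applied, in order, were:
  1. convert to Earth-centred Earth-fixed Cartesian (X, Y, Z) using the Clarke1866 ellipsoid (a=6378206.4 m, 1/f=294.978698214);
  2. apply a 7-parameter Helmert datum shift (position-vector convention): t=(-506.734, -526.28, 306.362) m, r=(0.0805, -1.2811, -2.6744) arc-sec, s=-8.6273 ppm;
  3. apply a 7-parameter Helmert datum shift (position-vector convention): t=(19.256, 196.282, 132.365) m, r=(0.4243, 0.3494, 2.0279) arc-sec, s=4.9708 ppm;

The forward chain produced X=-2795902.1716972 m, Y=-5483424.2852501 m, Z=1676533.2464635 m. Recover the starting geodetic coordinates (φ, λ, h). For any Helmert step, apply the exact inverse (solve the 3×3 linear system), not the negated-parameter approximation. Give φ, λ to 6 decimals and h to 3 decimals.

φ=15.333279°, λ=-117.013367°, h=2028.385 m

start: X=-2795902.1717, Y=-5483424.2853, Z=1676533.2465 m
→ Helmert⁻¹: X=-2795964.2814, Y=-5483562.3723, Z=1676399.0923
→ Helmert⁻¹: X=-2795400.1611, Y=-5483118.9871, Z=1676126.6926
→ geod (Bowring, a=6378206.400): φ=15.33327900°, λ=-117.01336700°, h=2028.3850 m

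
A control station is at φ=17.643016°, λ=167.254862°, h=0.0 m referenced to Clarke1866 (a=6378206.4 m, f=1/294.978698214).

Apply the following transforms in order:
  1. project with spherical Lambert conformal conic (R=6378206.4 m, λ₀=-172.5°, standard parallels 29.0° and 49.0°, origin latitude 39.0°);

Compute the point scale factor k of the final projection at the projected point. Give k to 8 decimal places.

1.05238862

start: φ=17.643016°, λ=167.254862°, h=0.000 m
→ into lcc (λ₀=-172.5°): φ=17.64301600°, λ−λ₀=-20.24513800°
scale k = 1.05238862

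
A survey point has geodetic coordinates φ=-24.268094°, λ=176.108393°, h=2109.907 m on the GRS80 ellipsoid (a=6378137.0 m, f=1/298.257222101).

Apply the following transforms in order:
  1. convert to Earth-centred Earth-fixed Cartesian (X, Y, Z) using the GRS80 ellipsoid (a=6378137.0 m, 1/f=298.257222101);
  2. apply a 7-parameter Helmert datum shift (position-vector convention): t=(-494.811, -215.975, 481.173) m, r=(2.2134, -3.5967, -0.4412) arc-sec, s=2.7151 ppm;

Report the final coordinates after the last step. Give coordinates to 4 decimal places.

X=-5806774.9422 m, Y=394805.5494 m, Z=-2605872.1054 m

start: φ=-24.268094°, λ=176.108393°, h=2109.907 m
→ ECEF (a=6378137.000, f=1/298.257222101): X=-5806310.6574, Y=394980.0648, Z=-2606249.1941
→ Helmert 7p (PV): X=-5806774.9422, Y=394805.5494, Z=-2605872.1054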